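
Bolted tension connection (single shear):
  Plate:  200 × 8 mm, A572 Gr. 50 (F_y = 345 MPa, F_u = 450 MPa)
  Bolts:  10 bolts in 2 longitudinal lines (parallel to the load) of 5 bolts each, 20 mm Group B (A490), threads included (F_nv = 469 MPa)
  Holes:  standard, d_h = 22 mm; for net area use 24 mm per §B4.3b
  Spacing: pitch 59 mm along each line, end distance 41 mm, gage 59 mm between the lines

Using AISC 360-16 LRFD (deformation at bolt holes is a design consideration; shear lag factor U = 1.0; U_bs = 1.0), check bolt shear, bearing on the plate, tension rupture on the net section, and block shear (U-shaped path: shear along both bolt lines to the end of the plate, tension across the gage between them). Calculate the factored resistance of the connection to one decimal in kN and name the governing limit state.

Bolt shear: A_b = π(20)²/4 = 314.16 mm². φR_n = 0.75 × 469 × 314.16 × 10 × 1 = 1105.1 kN.
Bearing (8 mm plate, F_u = 450 MPa): end bolts L_c = 41 − 22/2 = 30, R_n = min(1.2×30×8×450, 2.4×20×8×450) = 129.6 kN/bolt; interior L_c = 59 − 22 = 37, R_n = 159.84 kN/bolt. φR_n = 0.75 × (2×129.6 + 8×159.84) = 1153.4 kN.
Tension rupture (net): A_n = (200 − 2×24)×8 = 1216 mm² (U = 1.0, A_e = A_n). φR_n = 0.75 × 450 × 1216 = 410.4 kN.
Block shear: shear path 2×[41+4×59] = 2×277 mm, A_gv = 4432, A_nv = 2×(277 − 4.5×24)×8 = 2704 mm²; tension across gage: (59 − 1×24)×8 = 280 mm². R_n = min(0.6×450×2704, 0.6×345×4432) + 1.0×450×280 = min(730.08, 917.42) + 126 = 856.08 kN. φR_n = 0.75 × 856.08 = 642.1 kN.
Governing: min(1105.1, 1153.4, 410.4, 642.1) = 410.4 kN → net-section rupture.

410.4 kN (net-section rupture governs)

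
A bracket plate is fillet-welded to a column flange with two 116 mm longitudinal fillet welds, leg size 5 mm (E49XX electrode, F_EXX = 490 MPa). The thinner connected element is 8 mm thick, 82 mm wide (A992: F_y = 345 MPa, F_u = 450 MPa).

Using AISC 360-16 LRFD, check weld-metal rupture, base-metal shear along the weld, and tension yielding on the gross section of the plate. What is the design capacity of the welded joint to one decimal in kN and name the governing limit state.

180.8 kN (weld metal governs)

Weld metal: throat = 0.707×5 = 3.535 mm, L = 2×116 = 232 mm. φR_n = 0.75 × 0.6 × 490 × 3.535 × 232 = 180.8 kN.
Base metal shear (8 mm plate): yield φR_n = 1.0×0.6×345×8×232 = 384.2 kN; rupture φR_n = 0.75×0.6×450×8×232 = 375.8 kN; take 375.8 kN (rupture).
Tension yield (gross): A_g = 82×8 = 656 mm². φR_n = 0.90 × 345 × 656 = 203.7 kN.
Governing: min(180.8, 375.8, 203.7) = 180.8 kN → weld metal.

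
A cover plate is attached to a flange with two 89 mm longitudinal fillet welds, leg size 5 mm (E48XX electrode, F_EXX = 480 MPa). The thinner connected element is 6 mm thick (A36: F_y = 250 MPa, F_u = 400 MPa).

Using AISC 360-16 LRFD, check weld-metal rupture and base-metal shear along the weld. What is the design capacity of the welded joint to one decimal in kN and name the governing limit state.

135.9 kN (weld metal governs)

Weld metal: throat = 0.707×5 = 3.535 mm, L = 2×89 = 178 mm. φR_n = 0.75 × 0.6 × 480 × 3.535 × 178 = 135.9 kN.
Base metal shear (6 mm plate): yield φR_n = 1.0×0.6×250×6×178 = 160.2 kN; rupture φR_n = 0.75×0.6×400×6×178 = 192.2 kN; take 160.2 kN (yield).
Governing: min(135.9, 160.2) = 135.9 kN → weld metal.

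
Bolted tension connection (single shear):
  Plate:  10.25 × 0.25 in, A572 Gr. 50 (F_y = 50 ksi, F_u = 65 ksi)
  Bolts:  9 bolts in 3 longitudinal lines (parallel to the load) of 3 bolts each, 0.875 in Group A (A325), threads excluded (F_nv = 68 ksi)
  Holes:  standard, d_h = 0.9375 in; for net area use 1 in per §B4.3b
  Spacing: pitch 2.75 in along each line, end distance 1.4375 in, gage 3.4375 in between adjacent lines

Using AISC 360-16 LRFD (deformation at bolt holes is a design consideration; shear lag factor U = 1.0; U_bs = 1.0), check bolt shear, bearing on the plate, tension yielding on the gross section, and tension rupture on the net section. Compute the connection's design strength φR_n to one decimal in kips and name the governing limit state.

88.4 kips (net-section rupture governs)

Bolt shear: A_b = π(0.875)²/4 = 0.60132 in². φR_n = 0.75 × 68 × 0.60132 × 9 × 1 = 276.0 kips.
Bearing (0.25 in plate, F_u = 65 ksi): end bolts L_c = 1.4375 − 0.9375/2 = 0.96875, R_n = min(1.2×0.96875×0.25×65, 2.4×0.875×0.25×65) = 18.891 kips/bolt; interior L_c = 2.75 − 0.9375 = 1.8125, R_n = 34.125 kips/bolt. φR_n = 0.75 × (3×18.891 + 6×34.125) = 196.1 kips.
Tension yield (gross): A_g = 10.25×0.25 = 2.5625 in². φR_n = 0.90 × 50 × 2.5625 = 115.3 kips.
Tension rupture (net): A_n = (10.25 − 3×1)×0.25 = 1.8125 in² (U = 1.0, A_e = A_n). φR_n = 0.75 × 65 × 1.8125 = 88.4 kips.
Governing: min(276.0, 196.1, 115.3, 88.4) = 88.4 kips → net-section rupture.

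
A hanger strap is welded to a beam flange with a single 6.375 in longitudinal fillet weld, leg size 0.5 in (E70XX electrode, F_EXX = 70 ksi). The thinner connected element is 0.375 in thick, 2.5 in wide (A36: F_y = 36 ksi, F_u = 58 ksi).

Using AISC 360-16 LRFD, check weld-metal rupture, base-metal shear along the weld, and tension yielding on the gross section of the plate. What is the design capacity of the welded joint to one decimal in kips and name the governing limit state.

Weld metal: throat = 0.707×0.5 = 0.3535 in, L = 6.375 in. φR_n = 0.75 × 0.6 × 70 × 0.3535 × 6.375 = 71.0 kips.
Base metal shear (0.375 in plate): yield φR_n = 1.0×0.6×36×0.375×6.375 = 51.6 kips; rupture φR_n = 0.75×0.6×58×0.375×6.375 = 62.4 kips; take 51.6 kips (yield).
Tension yield (gross): A_g = 2.5×0.375 = 0.9375 in². φR_n = 0.90 × 36 × 0.9375 = 30.4 kips.
Governing: min(71.0, 51.6, 30.4) = 30.4 kips → gross-section yield.

30.4 kips (gross-section yield governs)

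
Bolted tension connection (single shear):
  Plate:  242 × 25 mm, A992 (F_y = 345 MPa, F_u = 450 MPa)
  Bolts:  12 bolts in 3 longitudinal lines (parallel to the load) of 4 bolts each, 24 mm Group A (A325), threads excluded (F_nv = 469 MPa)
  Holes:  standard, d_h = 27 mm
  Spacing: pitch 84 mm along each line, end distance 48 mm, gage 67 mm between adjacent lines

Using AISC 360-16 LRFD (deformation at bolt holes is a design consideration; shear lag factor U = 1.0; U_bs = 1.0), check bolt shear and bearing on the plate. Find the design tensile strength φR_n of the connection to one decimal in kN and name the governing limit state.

Bolt shear: A_b = π(24)²/4 = 452.39 mm². φR_n = 0.75 × 469 × 452.39 × 12 × 1 = 1909.5 kN.
Bearing (25 mm plate, F_u = 450 MPa): end bolts L_c = 48 − 27/2 = 34.5, R_n = min(1.2×34.5×25×450, 2.4×24×25×450) = 465.75 kN/bolt; interior L_c = 84 − 27 = 57, R_n = 648 kN/bolt. φR_n = 0.75 × (3×465.75 + 9×648) = 5421.9 kN.
Governing: min(1909.5, 5421.9) = 1909.5 kN → bolt shear.

1909.5 kN (bolt shear governs)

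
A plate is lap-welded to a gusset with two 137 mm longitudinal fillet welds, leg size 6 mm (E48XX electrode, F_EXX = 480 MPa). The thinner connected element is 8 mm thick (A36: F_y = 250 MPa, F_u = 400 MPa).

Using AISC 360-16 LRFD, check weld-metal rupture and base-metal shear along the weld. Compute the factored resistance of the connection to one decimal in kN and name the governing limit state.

Weld metal: throat = 0.707×6 = 4.242 mm, L = 2×137 = 274 mm. φR_n = 0.75 × 0.6 × 480 × 4.242 × 274 = 251.1 kN.
Base metal shear (8 mm plate): yield φR_n = 1.0×0.6×250×8×274 = 328.8 kN; rupture φR_n = 0.75×0.6×400×8×274 = 394.6 kN; take 328.8 kN (yield).
Governing: min(251.1, 328.8) = 251.1 kN → weld metal.

251.1 kN (weld metal governs)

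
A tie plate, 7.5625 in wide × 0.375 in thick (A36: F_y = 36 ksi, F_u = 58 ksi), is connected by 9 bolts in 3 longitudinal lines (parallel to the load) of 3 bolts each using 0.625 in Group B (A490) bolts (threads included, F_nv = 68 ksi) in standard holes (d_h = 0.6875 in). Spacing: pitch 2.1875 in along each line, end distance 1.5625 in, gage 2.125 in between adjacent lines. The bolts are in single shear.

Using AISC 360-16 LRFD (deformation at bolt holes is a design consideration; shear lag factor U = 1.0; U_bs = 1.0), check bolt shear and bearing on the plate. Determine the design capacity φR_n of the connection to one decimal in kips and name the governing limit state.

140.8 kips (bolt shear governs)

Bolt shear: A_b = π(0.625)²/4 = 0.3068 in². φR_n = 0.75 × 68 × 0.3068 × 9 × 1 = 140.8 kips.
Bearing (0.375 in plate, F_u = 58 ksi): end bolts L_c = 1.5625 − 0.6875/2 = 1.21875, R_n = min(1.2×1.21875×0.375×58, 2.4×0.625×0.375×58) = 31.809 kips/bolt; interior L_c = 2.1875 − 0.6875 = 1.5, R_n = 32.625 kips/bolt. φR_n = 0.75 × (3×31.809 + 6×32.625) = 218.4 kips.
Governing: min(140.8, 218.4) = 140.8 kips → bolt shear.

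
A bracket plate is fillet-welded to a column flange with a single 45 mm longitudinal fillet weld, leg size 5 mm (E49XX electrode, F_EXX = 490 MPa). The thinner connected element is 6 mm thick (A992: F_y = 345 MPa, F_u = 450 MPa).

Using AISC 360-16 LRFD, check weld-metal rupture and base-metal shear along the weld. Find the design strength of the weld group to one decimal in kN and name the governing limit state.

35.1 kN (weld metal governs)

Weld metal: throat = 0.707×5 = 3.535 mm, L = 45 mm. φR_n = 0.75 × 0.6 × 490 × 3.535 × 45 = 35.1 kN.
Base metal shear (6 mm plate): yield φR_n = 1.0×0.6×345×6×45 = 55.9 kN; rupture φR_n = 0.75×0.6×450×6×45 = 54.7 kN; take 54.7 kN (rupture).
Governing: min(35.1, 54.7) = 35.1 kN → weld metal.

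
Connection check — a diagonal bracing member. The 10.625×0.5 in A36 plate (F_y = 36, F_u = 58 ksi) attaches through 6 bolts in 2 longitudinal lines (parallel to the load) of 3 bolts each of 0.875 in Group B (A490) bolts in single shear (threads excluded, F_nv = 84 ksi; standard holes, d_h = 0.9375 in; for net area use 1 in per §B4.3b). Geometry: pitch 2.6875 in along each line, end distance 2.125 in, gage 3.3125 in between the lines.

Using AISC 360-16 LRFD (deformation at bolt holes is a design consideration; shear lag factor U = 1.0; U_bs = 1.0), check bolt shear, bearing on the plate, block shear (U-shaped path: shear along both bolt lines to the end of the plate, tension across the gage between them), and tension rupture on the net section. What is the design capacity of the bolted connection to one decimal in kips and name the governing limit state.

Bolt shear: A_b = π(0.875)²/4 = 0.60132 in². φR_n = 0.75 × 84 × 0.60132 × 6 × 1 = 227.3 kips.
Bearing (0.5 in plate, F_u = 58 ksi): end bolts L_c = 2.125 − 0.9375/2 = 1.65625, R_n = min(1.2×1.65625×0.5×58, 2.4×0.875×0.5×58) = 57.638 kips/bolt; interior L_c = 2.6875 − 0.9375 = 1.75, R_n = 60.9 kips/bolt. φR_n = 0.75 × (2×57.638 + 4×60.9) = 269.2 kips.
Block shear: shear path 2×[2.125+2×2.6875] = 2×7.5 in, A_gv = 7.5, A_nv = 2×(7.5 − 2.5×1)×0.5 = 5 in²; tension across gage: (3.3125 − 1×1)×0.5 = 1.1563 in². R_n = min(0.6×58×5, 0.6×36×7.5) + 1.0×58×1.1563 = min(174, 162) + 67.065 = 229.07 kips. φR_n = 0.75 × 229.07 = 171.8 kips.
Tension rupture (net): A_n = (10.625 − 2×1)×0.5 = 4.3125 in² (U = 1.0, A_e = A_n). φR_n = 0.75 × 58 × 4.3125 = 187.6 kips.
Governing: min(227.3, 269.2, 171.8, 187.6) = 171.8 kips → block shear.

171.8 kips (block shear governs)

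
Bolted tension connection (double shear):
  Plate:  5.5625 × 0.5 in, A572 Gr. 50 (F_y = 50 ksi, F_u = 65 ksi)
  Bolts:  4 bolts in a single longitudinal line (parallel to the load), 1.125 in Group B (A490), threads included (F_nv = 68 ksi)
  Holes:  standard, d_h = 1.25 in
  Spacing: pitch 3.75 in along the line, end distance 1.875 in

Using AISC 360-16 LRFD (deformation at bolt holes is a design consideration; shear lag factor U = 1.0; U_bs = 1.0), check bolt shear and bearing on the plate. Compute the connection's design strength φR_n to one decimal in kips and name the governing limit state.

234.0 kips (bearing governs)

Bolt shear: A_b = π(1.125)²/4 = 0.99402 in². φR_n = 0.75 × 68 × 0.99402 × 4 × 2 = 405.6 kips.
Bearing (0.5 in plate, F_u = 65 ksi): end bolts L_c = 1.875 − 1.25/2 = 1.25, R_n = min(1.2×1.25×0.5×65, 2.4×1.125×0.5×65) = 48.75 kips/bolt; interior L_c = 3.75 − 1.25 = 2.5, R_n = 87.75 kips/bolt. φR_n = 0.75 × (1×48.75 + 3×87.75) = 234.0 kips.
Governing: min(405.6, 234.0) = 234.0 kips → bearing.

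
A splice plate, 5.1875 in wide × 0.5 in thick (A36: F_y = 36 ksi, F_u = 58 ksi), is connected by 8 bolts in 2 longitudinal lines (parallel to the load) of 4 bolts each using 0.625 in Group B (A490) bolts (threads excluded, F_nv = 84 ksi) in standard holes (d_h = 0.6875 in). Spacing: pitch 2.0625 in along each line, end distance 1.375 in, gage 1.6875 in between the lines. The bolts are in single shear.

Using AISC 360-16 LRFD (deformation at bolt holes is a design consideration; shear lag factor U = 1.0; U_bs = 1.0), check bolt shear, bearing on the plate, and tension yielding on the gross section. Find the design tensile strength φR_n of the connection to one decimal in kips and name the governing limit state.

Bolt shear: A_b = π(0.625)²/4 = 0.3068 in². φR_n = 0.75 × 84 × 0.3068 × 8 × 1 = 154.6 kips.
Bearing (0.5 in plate, F_u = 58 ksi): end bolts L_c = 1.375 − 0.6875/2 = 1.03125, R_n = min(1.2×1.03125×0.5×58, 2.4×0.625×0.5×58) = 35.888 kips/bolt; interior L_c = 2.0625 − 0.6875 = 1.375, R_n = 43.5 kips/bolt. φR_n = 0.75 × (2×35.888 + 6×43.5) = 249.6 kips.
Tension yield (gross): A_g = 5.1875×0.5 = 2.5938 in². φR_n = 0.90 × 36 × 2.5938 = 84.0 kips.
Governing: min(154.6, 249.6, 84.0) = 84.0 kips → gross-section yield.

84.0 kips (gross-section yield governs)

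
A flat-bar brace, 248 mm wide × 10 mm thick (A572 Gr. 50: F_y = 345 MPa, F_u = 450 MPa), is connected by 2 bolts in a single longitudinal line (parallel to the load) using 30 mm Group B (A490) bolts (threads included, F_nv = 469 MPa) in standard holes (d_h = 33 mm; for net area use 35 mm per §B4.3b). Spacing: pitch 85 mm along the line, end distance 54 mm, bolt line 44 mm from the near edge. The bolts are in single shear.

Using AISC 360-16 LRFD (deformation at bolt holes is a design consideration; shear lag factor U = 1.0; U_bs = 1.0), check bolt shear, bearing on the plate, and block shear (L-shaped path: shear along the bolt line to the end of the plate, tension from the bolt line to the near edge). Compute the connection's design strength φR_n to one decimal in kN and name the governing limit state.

264.6 kN (block shear governs)

Bolt shear: A_b = π(30)²/4 = 706.86 mm². φR_n = 0.75 × 469 × 706.86 × 2 × 1 = 497.3 kN.
Bearing (10 mm plate, F_u = 450 MPa): end bolts L_c = 54 − 33/2 = 37.5, R_n = min(1.2×37.5×10×450, 2.4×30×10×450) = 202.5 kN/bolt; interior L_c = 85 − 33 = 52, R_n = 280.8 kN/bolt. φR_n = 0.75 × (1×202.5 + 1×280.8) = 362.5 kN.
Block shear: shear path 1×[54+1×85] = 1×139 mm, A_gv = 1390, A_nv = 1×(139 − 1.5×35)×10 = 865 mm²; tension to near edge: (44 − 0.5×35)×10 = 265 mm². R_n = min(0.6×450×865, 0.6×345×1390) + 1.0×450×265 = min(233.55, 287.73) + 119.25 = 352.8 kN. φR_n = 0.75 × 352.8 = 264.6 kN.
Governing: min(497.3, 362.5, 264.6) = 264.6 kN → block shear.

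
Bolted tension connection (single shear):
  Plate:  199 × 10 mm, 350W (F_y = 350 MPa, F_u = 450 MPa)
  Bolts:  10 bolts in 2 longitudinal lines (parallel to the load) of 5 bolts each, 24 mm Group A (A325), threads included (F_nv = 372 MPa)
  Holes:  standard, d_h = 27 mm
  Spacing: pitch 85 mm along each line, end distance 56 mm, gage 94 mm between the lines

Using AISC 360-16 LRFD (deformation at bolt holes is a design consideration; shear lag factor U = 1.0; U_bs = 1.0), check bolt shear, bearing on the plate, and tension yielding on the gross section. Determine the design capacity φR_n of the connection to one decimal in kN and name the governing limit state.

626.9 kN (gross-section yield governs)

Bolt shear: A_b = π(24)²/4 = 452.39 mm². φR_n = 0.75 × 372 × 452.39 × 10 × 1 = 1262.2 kN.
Bearing (10 mm plate, F_u = 450 MPa): end bolts L_c = 56 − 27/2 = 42.5, R_n = min(1.2×42.5×10×450, 2.4×24×10×450) = 229.5 kN/bolt; interior L_c = 85 − 27 = 58, R_n = 259.2 kN/bolt. φR_n = 0.75 × (2×229.5 + 8×259.2) = 1899.5 kN.
Tension yield (gross): A_g = 199×10 = 1990 mm². φR_n = 0.90 × 350 × 1990 = 626.9 kN.
Governing: min(1262.2, 1899.5, 626.9) = 626.9 kN → gross-section yield.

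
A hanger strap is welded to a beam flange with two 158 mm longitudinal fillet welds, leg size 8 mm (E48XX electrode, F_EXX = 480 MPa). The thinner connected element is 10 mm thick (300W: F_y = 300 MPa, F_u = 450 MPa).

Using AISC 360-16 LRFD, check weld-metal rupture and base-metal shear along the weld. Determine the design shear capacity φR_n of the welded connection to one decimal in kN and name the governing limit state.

Weld metal: throat = 0.707×8 = 5.656 mm, L = 2×158 = 316 mm. φR_n = 0.75 × 0.6 × 480 × 5.656 × 316 = 386.1 kN.
Base metal shear (10 mm plate): yield φR_n = 1.0×0.6×300×10×316 = 568.8 kN; rupture φR_n = 0.75×0.6×450×10×316 = 639.9 kN; take 568.8 kN (yield).
Governing: min(386.1, 568.8) = 386.1 kN → weld metal.

386.1 kN (weld metal governs)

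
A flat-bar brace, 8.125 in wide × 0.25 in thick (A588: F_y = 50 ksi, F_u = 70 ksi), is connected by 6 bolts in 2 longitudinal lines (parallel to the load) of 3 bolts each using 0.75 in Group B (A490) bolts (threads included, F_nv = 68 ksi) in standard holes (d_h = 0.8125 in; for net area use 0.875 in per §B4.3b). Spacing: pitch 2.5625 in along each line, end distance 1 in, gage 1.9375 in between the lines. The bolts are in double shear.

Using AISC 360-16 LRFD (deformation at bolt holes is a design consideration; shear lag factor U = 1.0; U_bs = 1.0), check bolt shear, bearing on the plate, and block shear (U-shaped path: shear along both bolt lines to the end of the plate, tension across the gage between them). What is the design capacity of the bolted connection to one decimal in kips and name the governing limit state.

Bolt shear: A_b = π(0.75)²/4 = 0.44179 in². φR_n = 0.75 × 68 × 0.44179 × 6 × 2 = 270.4 kips.
Bearing (0.25 in plate, F_u = 70 ksi): end bolts L_c = 1 − 0.8125/2 = 0.59375, R_n = min(1.2×0.59375×0.25×70, 2.4×0.75×0.25×70) = 12.469 kips/bolt; interior L_c = 2.5625 − 0.8125 = 1.75, R_n = 31.5 kips/bolt. φR_n = 0.75 × (2×12.469 + 4×31.5) = 113.2 kips.
Block shear: shear path 2×[1+2×2.5625] = 2×6.125 in, A_gv = 3.0625, A_nv = 2×(6.125 − 2.5×0.875)×0.25 = 1.9688 in²; tension across gage: (1.9375 − 1×0.875)×0.25 = 0.26563 in². R_n = min(0.6×70×1.9688, 0.6×50×3.0625) + 1.0×70×0.26563 = min(82.69, 91.875) + 18.594 = 101.28 kips. φR_n = 0.75 × 101.28 = 76.0 kips.
Governing: min(270.4, 113.2, 76.0) = 76.0 kips → block shear.

76.0 kips (block shear governs)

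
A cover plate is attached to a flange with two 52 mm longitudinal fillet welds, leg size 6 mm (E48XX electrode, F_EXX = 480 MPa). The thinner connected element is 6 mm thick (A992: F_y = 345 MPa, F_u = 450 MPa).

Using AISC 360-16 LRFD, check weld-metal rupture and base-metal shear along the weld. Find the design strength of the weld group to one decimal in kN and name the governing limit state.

Weld metal: throat = 0.707×6 = 4.242 mm, L = 2×52 = 104 mm. φR_n = 0.75 × 0.6 × 480 × 4.242 × 104 = 95.3 kN.
Base metal shear (6 mm plate): yield φR_n = 1.0×0.6×345×6×104 = 129.2 kN; rupture φR_n = 0.75×0.6×450×6×104 = 126.4 kN; take 126.4 kN (rupture).
Governing: min(95.3, 126.4) = 95.3 kN → weld metal.

95.3 kN (weld metal governs)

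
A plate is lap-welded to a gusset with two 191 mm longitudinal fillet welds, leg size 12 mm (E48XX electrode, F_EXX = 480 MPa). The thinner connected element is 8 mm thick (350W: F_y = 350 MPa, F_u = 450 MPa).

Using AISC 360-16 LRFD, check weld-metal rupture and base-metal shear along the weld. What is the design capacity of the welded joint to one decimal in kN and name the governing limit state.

618.8 kN (base-metal shear governs)

Weld metal: throat = 0.707×12 = 8.484 mm, L = 2×191 = 382 mm. φR_n = 0.75 × 0.6 × 480 × 8.484 × 382 = 700.0 kN.
Base metal shear (8 mm plate): yield φR_n = 1.0×0.6×350×8×382 = 641.8 kN; rupture φR_n = 0.75×0.6×450×8×382 = 618.8 kN; take 618.8 kN (rupture).
Governing: min(700.0, 618.8) = 618.8 kN → base-metal shear.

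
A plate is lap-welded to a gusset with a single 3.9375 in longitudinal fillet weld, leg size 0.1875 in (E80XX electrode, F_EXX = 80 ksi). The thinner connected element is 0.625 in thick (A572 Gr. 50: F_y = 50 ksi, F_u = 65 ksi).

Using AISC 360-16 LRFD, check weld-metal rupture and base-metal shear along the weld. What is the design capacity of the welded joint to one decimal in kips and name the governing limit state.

Weld metal: throat = 0.707×0.1875 = 0.13256 in, L = 3.9375 in. φR_n = 0.75 × 0.6 × 80 × 0.13256 × 3.9375 = 18.8 kips.
Base metal shear (0.625 in plate): yield φR_n = 1.0×0.6×50×0.625×3.9375 = 73.8 kips; rupture φR_n = 0.75×0.6×65×0.625×3.9375 = 72.0 kips; take 72.0 kips (rupture).
Governing: min(18.8, 72.0) = 18.8 kips → weld metal.

18.8 kips (weld metal governs)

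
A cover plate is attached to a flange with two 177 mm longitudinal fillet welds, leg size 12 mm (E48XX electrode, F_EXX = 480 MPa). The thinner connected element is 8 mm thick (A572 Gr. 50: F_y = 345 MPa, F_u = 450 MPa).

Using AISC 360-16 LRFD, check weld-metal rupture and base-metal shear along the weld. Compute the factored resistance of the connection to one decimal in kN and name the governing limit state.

Weld metal: throat = 0.707×12 = 8.484 mm, L = 2×177 = 354 mm. φR_n = 0.75 × 0.6 × 480 × 8.484 × 354 = 648.7 kN.
Base metal shear (8 mm plate): yield φR_n = 1.0×0.6×345×8×354 = 586.2 kN; rupture φR_n = 0.75×0.6×450×8×354 = 573.5 kN; take 573.5 kN (rupture).
Governing: min(648.7, 573.5) = 573.5 kN → base-metal shear.

573.5 kN (base-metal shear governs)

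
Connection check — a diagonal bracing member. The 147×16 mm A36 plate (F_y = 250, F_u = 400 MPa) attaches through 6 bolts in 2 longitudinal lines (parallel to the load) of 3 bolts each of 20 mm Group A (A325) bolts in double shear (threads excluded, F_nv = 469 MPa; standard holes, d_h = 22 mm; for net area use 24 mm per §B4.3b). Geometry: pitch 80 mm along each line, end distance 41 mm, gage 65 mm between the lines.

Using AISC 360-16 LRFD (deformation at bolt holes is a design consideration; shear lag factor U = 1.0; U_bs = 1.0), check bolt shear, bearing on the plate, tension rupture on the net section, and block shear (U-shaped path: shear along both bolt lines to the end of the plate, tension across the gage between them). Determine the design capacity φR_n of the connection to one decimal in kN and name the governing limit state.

Bolt shear: A_b = π(20)²/4 = 314.16 mm². φR_n = 0.75 × 469 × 314.16 × 6 × 2 = 1326.1 kN.
Bearing (16 mm plate, F_u = 400 MPa): end bolts L_c = 41 − 22/2 = 30, R_n = min(1.2×30×16×400, 2.4×20×16×400) = 230.4 kN/bolt; interior L_c = 80 − 22 = 58, R_n = 307.2 kN/bolt. φR_n = 0.75 × (2×230.4 + 4×307.2) = 1267.2 kN.
Tension rupture (net): A_n = (147 − 2×24)×16 = 1584 mm² (U = 1.0, A_e = A_n). φR_n = 0.75 × 400 × 1584 = 475.2 kN.
Block shear: shear path 2×[41+2×80] = 2×201 mm, A_gv = 6432, A_nv = 2×(201 − 2.5×24)×16 = 4512 mm²; tension across gage: (65 − 1×24)×16 = 656 mm². R_n = min(0.6×400×4512, 0.6×250×6432) + 1.0×400×656 = min(1082.9, 964.8) + 262.4 = 1227.2 kN. φR_n = 0.75 × 1227.2 = 920.4 kN.
Governing: min(1326.1, 1267.2, 475.2, 920.4) = 475.2 kN → net-section rupture.

475.2 kN (net-section rupture governs)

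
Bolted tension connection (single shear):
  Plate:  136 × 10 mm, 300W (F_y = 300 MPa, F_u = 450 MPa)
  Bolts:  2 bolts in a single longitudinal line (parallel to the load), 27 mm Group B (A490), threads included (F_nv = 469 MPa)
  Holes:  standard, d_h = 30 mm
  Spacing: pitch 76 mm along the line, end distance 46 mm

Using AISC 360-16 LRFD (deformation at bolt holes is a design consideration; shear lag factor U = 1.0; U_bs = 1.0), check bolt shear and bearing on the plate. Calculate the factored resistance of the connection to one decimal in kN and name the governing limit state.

Bolt shear: A_b = π(27)²/4 = 572.56 mm². φR_n = 0.75 × 469 × 572.56 × 2 × 1 = 402.8 kN.
Bearing (10 mm plate, F_u = 450 MPa): end bolts L_c = 46 − 30/2 = 31, R_n = min(1.2×31×10×450, 2.4×27×10×450) = 167.4 kN/bolt; interior L_c = 76 − 30 = 46, R_n = 248.4 kN/bolt. φR_n = 0.75 × (1×167.4 + 1×248.4) = 311.9 kN.
Governing: min(402.8, 311.9) = 311.9 kN → bearing.

311.9 kN (bearing governs)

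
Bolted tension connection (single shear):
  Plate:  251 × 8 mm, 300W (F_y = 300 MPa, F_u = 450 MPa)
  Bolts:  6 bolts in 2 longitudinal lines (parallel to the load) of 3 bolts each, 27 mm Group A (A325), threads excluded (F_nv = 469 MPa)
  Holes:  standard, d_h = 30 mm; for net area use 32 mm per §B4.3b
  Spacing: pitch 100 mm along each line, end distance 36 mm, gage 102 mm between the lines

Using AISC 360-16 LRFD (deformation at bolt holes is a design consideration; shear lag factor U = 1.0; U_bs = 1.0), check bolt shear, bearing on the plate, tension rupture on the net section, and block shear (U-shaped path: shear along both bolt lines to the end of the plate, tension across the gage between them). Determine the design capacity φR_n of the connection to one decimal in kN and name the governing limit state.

Bolt shear: A_b = π(27)²/4 = 572.56 mm². φR_n = 0.75 × 469 × 572.56 × 6 × 1 = 1208.4 kN.
Bearing (8 mm plate, F_u = 450 MPa): end bolts L_c = 36 − 30/2 = 21, R_n = min(1.2×21×8×450, 2.4×27×8×450) = 90.72 kN/bolt; interior L_c = 100 − 30 = 70, R_n = 233.28 kN/bolt. φR_n = 0.75 × (2×90.72 + 4×233.28) = 835.9 kN.
Tension rupture (net): A_n = (251 − 2×32)×8 = 1496 mm² (U = 1.0, A_e = A_n). φR_n = 0.75 × 450 × 1496 = 504.9 kN.
Block shear: shear path 2×[36+2×100] = 2×236 mm, A_gv = 3776, A_nv = 2×(236 − 2.5×32)×8 = 2496 mm²; tension across gage: (102 − 1×32)×8 = 560 mm². R_n = min(0.6×450×2496, 0.6×300×3776) + 1.0×450×560 = min(673.92, 679.68) + 252 = 925.92 kN. φR_n = 0.75 × 925.92 = 694.4 kN.
Governing: min(1208.4, 835.9, 504.9, 694.4) = 504.9 kN → net-section rupture.

504.9 kN (net-section rupture governs)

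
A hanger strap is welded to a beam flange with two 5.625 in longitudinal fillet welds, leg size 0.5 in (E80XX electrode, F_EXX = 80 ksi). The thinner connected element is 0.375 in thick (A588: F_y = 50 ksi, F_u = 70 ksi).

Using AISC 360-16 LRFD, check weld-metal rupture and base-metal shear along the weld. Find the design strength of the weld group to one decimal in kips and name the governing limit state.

Weld metal: throat = 0.707×0.5 = 0.3535 in, L = 2×5.625 = 11.25 in. φR_n = 0.75 × 0.6 × 80 × 0.3535 × 11.25 = 143.2 kips.
Base metal shear (0.375 in plate): yield φR_n = 1.0×0.6×50×0.375×11.25 = 126.6 kips; rupture φR_n = 0.75×0.6×70×0.375×11.25 = 132.9 kips; take 126.6 kips (yield).
Governing: min(143.2, 126.6) = 126.6 kips → base-metal shear.

126.6 kips (base-metal shear governs)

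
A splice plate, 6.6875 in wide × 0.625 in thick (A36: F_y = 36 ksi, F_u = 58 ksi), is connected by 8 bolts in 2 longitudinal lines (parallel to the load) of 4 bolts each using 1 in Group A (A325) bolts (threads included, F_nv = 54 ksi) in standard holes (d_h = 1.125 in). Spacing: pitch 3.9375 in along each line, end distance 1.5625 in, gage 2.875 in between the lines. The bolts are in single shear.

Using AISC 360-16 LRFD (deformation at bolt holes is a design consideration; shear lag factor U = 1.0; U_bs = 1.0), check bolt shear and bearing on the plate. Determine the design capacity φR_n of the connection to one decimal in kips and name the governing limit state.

Bolt shear: A_b = π(1)²/4 = 0.7854 in². φR_n = 0.75 × 54 × 0.7854 × 8 × 1 = 254.5 kips.
Bearing (0.625 in plate, F_u = 58 ksi): end bolts L_c = 1.5625 − 1.125/2 = 1, R_n = min(1.2×1×0.625×58, 2.4×1×0.625×58) = 43.5 kips/bolt; interior L_c = 3.9375 − 1.125 = 2.8125, R_n = 87 kips/bolt. φR_n = 0.75 × (2×43.5 + 6×87) = 456.8 kips.
Governing: min(254.5, 456.8) = 254.5 kips → bolt shear.

254.5 kips (bolt shear governs)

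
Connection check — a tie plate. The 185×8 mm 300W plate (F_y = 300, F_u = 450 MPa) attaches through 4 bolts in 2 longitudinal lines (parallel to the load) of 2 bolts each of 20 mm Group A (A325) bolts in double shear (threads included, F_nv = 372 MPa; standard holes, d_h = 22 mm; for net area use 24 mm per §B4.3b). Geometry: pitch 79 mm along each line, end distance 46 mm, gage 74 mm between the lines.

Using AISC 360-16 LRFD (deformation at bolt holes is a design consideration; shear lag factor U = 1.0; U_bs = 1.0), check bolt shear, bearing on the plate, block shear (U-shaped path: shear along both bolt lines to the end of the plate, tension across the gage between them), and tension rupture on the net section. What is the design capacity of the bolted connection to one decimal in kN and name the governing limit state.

369.9 kN (net-section rupture governs)

Bolt shear: A_b = π(20)²/4 = 314.16 mm². φR_n = 0.75 × 372 × 314.16 × 4 × 2 = 701.2 kN.
Bearing (8 mm plate, F_u = 450 MPa): end bolts L_c = 46 − 22/2 = 35, R_n = min(1.2×35×8×450, 2.4×20×8×450) = 151.2 kN/bolt; interior L_c = 79 − 22 = 57, R_n = 172.8 kN/bolt. φR_n = 0.75 × (2×151.2 + 2×172.8) = 486.0 kN.
Block shear: shear path 2×[46+1×79] = 2×125 mm, A_gv = 2000, A_nv = 2×(125 − 1.5×24)×8 = 1424 mm²; tension across gage: (74 − 1×24)×8 = 400 mm². R_n = min(0.6×450×1424, 0.6×300×2000) + 1.0×450×400 = min(384.48, 360) + 180 = 540 kN. φR_n = 0.75 × 540 = 405.0 kN.
Tension rupture (net): A_n = (185 − 2×24)×8 = 1096 mm² (U = 1.0, A_e = A_n). φR_n = 0.75 × 450 × 1096 = 369.9 kN.
Governing: min(701.2, 486.0, 405.0, 369.9) = 369.9 kN → net-section rupture.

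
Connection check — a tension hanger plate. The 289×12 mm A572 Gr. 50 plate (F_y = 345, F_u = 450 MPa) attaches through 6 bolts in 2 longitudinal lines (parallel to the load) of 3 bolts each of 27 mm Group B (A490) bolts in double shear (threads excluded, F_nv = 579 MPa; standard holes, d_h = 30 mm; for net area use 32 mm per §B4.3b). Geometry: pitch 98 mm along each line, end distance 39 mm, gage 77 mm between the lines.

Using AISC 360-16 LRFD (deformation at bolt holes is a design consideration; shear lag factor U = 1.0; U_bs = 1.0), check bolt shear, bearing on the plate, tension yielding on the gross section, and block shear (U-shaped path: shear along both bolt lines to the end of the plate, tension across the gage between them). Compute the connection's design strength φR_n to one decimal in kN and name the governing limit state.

935.6 kN (block shear governs)

Bolt shear: A_b = π(27)²/4 = 572.56 mm². φR_n = 0.75 × 579 × 572.56 × 6 × 2 = 2983.6 kN.
Bearing (12 mm plate, F_u = 450 MPa): end bolts L_c = 39 − 30/2 = 24, R_n = min(1.2×24×12×450, 2.4×27×12×450) = 155.52 kN/bolt; interior L_c = 98 − 30 = 68, R_n = 349.92 kN/bolt. φR_n = 0.75 × (2×155.52 + 4×349.92) = 1283.0 kN.
Tension yield (gross): A_g = 289×12 = 3468 mm². φR_n = 0.90 × 345 × 3468 = 1076.8 kN.
Block shear: shear path 2×[39+2×98] = 2×235 mm, A_gv = 5640, A_nv = 2×(235 − 2.5×32)×12 = 3720 mm²; tension across gage: (77 − 1×32)×12 = 540 mm². R_n = min(0.6×450×3720, 0.6×345×5640) + 1.0×450×540 = min(1004.4, 1167.5) + 243 = 1247.4 kN. φR_n = 0.75 × 1247.4 = 935.6 kN.
Governing: min(2983.6, 1283.0, 1076.8, 935.6) = 935.6 kN → block shear.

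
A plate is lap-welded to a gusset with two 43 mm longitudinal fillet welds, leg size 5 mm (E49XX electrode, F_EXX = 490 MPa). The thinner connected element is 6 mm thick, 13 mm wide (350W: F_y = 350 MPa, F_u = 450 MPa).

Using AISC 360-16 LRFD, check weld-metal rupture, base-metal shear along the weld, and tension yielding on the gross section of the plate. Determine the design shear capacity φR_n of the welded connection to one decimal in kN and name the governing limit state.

24.6 kN (gross-section yield governs)

Weld metal: throat = 0.707×5 = 3.535 mm, L = 2×43 = 86 mm. φR_n = 0.75 × 0.6 × 490 × 3.535 × 86 = 67.0 kN.
Base metal shear (6 mm plate): yield φR_n = 1.0×0.6×350×6×86 = 108.4 kN; rupture φR_n = 0.75×0.6×450×6×86 = 104.5 kN; take 104.5 kN (rupture).
Tension yield (gross): A_g = 13×6 = 78 mm². φR_n = 0.90 × 350 × 78 = 24.6 kN.
Governing: min(67.0, 104.5, 24.6) = 24.6 kN → gross-section yield.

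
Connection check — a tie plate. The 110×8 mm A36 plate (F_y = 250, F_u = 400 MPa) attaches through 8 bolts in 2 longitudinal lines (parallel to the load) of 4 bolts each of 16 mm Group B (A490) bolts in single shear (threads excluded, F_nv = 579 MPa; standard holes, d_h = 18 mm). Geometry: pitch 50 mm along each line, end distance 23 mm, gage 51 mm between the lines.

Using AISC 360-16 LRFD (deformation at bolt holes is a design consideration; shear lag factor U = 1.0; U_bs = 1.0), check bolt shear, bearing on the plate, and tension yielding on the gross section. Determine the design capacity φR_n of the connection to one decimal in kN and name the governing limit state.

Bolt shear: A_b = π(16)²/4 = 201.06 mm². φR_n = 0.75 × 579 × 201.06 × 8 × 1 = 698.5 kN.
Bearing (8 mm plate, F_u = 400 MPa): end bolts L_c = 23 − 18/2 = 14, R_n = min(1.2×14×8×400, 2.4×16×8×400) = 53.76 kN/bolt; interior L_c = 50 − 18 = 32, R_n = 122.88 kN/bolt. φR_n = 0.75 × (2×53.76 + 6×122.88) = 633.6 kN.
Tension yield (gross): A_g = 110×8 = 880 mm². φR_n = 0.90 × 250 × 880 = 198.0 kN.
Governing: min(698.5, 633.6, 198.0) = 198.0 kN → gross-section yield.

198.0 kN (gross-section yield governs)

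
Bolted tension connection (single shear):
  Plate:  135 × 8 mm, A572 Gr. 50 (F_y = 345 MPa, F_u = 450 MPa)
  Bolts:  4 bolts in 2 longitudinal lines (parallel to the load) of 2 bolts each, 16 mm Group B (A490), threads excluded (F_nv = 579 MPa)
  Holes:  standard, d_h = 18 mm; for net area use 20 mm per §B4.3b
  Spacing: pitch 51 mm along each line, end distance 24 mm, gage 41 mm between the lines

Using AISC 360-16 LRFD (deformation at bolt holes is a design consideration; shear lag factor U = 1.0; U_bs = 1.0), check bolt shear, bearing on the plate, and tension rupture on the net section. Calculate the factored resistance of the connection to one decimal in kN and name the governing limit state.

Bolt shear: A_b = π(16)²/4 = 201.06 mm². φR_n = 0.75 × 579 × 201.06 × 4 × 1 = 349.2 kN.
Bearing (8 mm plate, F_u = 450 MPa): end bolts L_c = 24 − 18/2 = 15, R_n = min(1.2×15×8×450, 2.4×16×8×450) = 64.8 kN/bolt; interior L_c = 51 − 18 = 33, R_n = 138.24 kN/bolt. φR_n = 0.75 × (2×64.8 + 2×138.24) = 304.6 kN.
Tension rupture (net): A_n = (135 − 2×20)×8 = 760 mm² (U = 1.0, A_e = A_n). φR_n = 0.75 × 450 × 760 = 256.5 kN.
Governing: min(349.2, 304.6, 256.5) = 256.5 kN → net-section rupture.

256.5 kN (net-section rupture governs)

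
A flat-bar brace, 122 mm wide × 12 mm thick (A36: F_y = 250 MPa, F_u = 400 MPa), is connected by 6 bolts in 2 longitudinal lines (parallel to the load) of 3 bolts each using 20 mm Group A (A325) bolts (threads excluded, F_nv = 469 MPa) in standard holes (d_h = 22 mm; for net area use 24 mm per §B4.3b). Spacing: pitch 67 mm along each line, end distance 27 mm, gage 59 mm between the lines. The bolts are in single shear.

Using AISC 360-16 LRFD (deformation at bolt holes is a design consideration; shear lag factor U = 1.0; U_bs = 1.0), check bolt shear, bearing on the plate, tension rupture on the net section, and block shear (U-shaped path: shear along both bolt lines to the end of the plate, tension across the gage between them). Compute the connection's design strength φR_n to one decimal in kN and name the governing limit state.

266.4 kN (net-section rupture governs)

Bolt shear: A_b = π(20)²/4 = 314.16 mm². φR_n = 0.75 × 469 × 314.16 × 6 × 1 = 663.0 kN.
Bearing (12 mm plate, F_u = 400 MPa): end bolts L_c = 27 − 22/2 = 16, R_n = min(1.2×16×12×400, 2.4×20×12×400) = 92.16 kN/bolt; interior L_c = 67 − 22 = 45, R_n = 230.4 kN/bolt. φR_n = 0.75 × (2×92.16 + 4×230.4) = 829.4 kN.
Tension rupture (net): A_n = (122 − 2×24)×12 = 888 mm² (U = 1.0, A_e = A_n). φR_n = 0.75 × 400 × 888 = 266.4 kN.
Block shear: shear path 2×[27+2×67] = 2×161 mm, A_gv = 3864, A_nv = 2×(161 − 2.5×24)×12 = 2424 mm²; tension across gage: (59 − 1×24)×12 = 420 mm². R_n = min(0.6×400×2424, 0.6×250×3864) + 1.0×400×420 = min(581.76, 579.6) + 168 = 747.6 kN. φR_n = 0.75 × 747.6 = 560.7 kN.
Governing: min(663.0, 829.4, 266.4, 560.7) = 266.4 kN → net-section rupture.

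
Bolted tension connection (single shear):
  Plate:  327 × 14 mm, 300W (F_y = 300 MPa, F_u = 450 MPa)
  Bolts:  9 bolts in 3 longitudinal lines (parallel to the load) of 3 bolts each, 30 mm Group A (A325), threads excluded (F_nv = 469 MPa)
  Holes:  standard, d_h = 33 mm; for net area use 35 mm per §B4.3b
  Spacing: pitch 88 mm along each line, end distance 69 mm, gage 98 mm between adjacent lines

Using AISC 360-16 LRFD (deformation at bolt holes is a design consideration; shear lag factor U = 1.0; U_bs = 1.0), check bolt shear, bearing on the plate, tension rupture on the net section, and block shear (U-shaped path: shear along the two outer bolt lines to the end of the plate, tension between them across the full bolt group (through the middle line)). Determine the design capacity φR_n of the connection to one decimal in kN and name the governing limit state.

Bolt shear: A_b = π(30)²/4 = 706.86 mm². φR_n = 0.75 × 469 × 706.86 × 9 × 1 = 2237.7 kN.
Bearing (14 mm plate, F_u = 450 MPa): end bolts L_c = 69 − 33/2 = 52.5, R_n = min(1.2×52.5×14×450, 2.4×30×14×450) = 396.9 kN/bolt; interior L_c = 88 − 33 = 55, R_n = 415.8 kN/bolt. φR_n = 0.75 × (3×396.9 + 6×415.8) = 2764.1 kN.
Tension rupture (net): A_n = (327 − 3×35)×14 = 3108 mm² (U = 1.0, A_e = A_n). φR_n = 0.75 × 450 × 3108 = 1049.0 kN.
Block shear: shear path 2×[69+2×88] = 2×245 mm, A_gv = 6860, A_nv = 2×(245 − 2.5×35)×14 = 4410 mm²; tension across gage: (196 − 2×35)×14 = 1764 mm². R_n = min(0.6×450×4410, 0.6×300×6860) + 1.0×450×1764 = min(1190.7, 1234.8) + 793.8 = 1984.5 kN. φR_n = 0.75 × 1984.5 = 1488.4 kN.
Governing: min(2237.7, 2764.1, 1049.0, 1488.4) = 1049.0 kN → net-section rupture.

1049.0 kN (net-section rupture governs)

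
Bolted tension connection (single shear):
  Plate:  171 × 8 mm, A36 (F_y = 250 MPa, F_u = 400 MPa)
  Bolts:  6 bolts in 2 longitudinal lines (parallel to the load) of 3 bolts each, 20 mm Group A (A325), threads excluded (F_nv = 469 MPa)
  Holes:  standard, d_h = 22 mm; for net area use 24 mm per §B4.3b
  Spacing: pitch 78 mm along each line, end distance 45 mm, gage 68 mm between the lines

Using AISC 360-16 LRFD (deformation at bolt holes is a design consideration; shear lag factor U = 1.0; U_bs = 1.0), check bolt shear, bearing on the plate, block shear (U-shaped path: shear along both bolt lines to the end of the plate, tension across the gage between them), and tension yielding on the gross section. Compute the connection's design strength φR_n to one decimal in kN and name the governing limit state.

Bolt shear: A_b = π(20)²/4 = 314.16 mm². φR_n = 0.75 × 469 × 314.16 × 6 × 1 = 663.0 kN.
Bearing (8 mm plate, F_u = 400 MPa): end bolts L_c = 45 − 22/2 = 34, R_n = min(1.2×34×8×400, 2.4×20×8×400) = 130.56 kN/bolt; interior L_c = 78 − 22 = 56, R_n = 153.6 kN/bolt. φR_n = 0.75 × (2×130.56 + 4×153.6) = 656.6 kN.
Block shear: shear path 2×[45+2×78] = 2×201 mm, A_gv = 3216, A_nv = 2×(201 − 2.5×24)×8 = 2256 mm²; tension across gage: (68 − 1×24)×8 = 352 mm². R_n = min(0.6×400×2256, 0.6×250×3216) + 1.0×400×352 = min(541.44, 482.4) + 140.8 = 623.2 kN. φR_n = 0.75 × 623.2 = 467.4 kN.
Tension yield (gross): A_g = 171×8 = 1368 mm². φR_n = 0.90 × 250 × 1368 = 307.8 kN.
Governing: min(663.0, 656.6, 467.4, 307.8) = 307.8 kN → gross-section yield.

307.8 kN (gross-section yield governs)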